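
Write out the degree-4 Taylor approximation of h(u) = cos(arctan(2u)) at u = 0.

Substitute the inner expansion into the outer series and collect powers.
h(0) = 1
h′(0) = 0
h′′(0) = -4
h′′′(0) = 0
h^(4)(0) = 144

6*u^4 - 2*u^2 + 1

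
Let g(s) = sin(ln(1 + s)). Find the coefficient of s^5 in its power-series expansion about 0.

-1/12

Let u equal the inner series; expand the outer function in u and truncate.
[s^0] = 0;  [s^1] = 1;  [s^2] = -1/2;  [s^3] = 1/6;  [s^4] = 0;  [s^5] = -1/12.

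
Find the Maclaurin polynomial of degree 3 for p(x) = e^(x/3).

[x^0] = 1;  [x^1] = 1/3;  [x^2] = 1/18;  [x^3] = 1/162.

x^3/162 + x^2/18 + x/3 + 1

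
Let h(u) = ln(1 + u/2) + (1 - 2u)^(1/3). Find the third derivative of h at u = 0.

-293/108

Expand each term separately and add.
From the series, [u^3] h = -293/648; multiply by 3! = 6 to get -293/108.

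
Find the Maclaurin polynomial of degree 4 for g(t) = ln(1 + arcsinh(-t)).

-t^4/12 - t^3/6 - t^2/2 - t

Let u equal the inner series; expand the outer function in u and truncate.
g(0) = 0
g′(0) = -1
g′′(0) = -1
g′′′(0) = -1
g^(4)(0) = -2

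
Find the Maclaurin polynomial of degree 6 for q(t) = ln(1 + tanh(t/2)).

Substitute the inner expansion into the outer series and collect powers.
q(0) = 0
q′(0) = 1/2
q′′(0) = -1/4
q′′′(0) = 0
q^(4)(0) = 1/8
q^(5)(0) = 0
q^(6)(0) = -1/4

-t^6/2880 + t^4/192 - t^2/8 + t/2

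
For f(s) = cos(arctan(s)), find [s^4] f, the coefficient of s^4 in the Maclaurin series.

Compose series: expand the inner function first, then feed it into the outer expansion.
f(0) = 1
f′(0) = 0
f′′(0) = -1
f′′′(0) = 0
f^(4)(0) = 9
So c_4 = f^(4)(0)/4! = 3/8.

3/8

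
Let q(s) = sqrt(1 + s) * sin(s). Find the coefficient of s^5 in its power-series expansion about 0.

Multiply the two series term by term and collect like powers.
[s^0] = 0;  [s^1] = 1;  [s^2] = 1/2;  [s^3] = -7/24;  [s^4] = -1/48;  [s^5] = -19/1920.
So c_5 = q^(5)(0)/5! = -19/1920.

-19/1920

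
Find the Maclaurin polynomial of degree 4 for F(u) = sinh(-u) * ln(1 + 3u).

Take the Cauchy product of the two expansions.
F(0) = 0
F′(0) = 0
F′′(0) = -6
F′′′(0) = 27
F^(4)(0) = -228
The Taylor polynomial is Σ F^(k)(0)/k! · u^k.

-19*u^4/2 + 9*u^3/2 - 3*u^2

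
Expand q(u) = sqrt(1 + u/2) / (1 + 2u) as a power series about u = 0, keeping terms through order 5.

-227025*u^5/8192 + 28379*u^4/2048 - 887*u^3/128 + 111*u^2/32 - 7*u/4 + 1

Take the Cauchy product of the two expansions.
q(0) = 1
q′(0) = -7/4
q′′(0) = 111/16
q′′′(0) = -2661/64
q^(4)(0) = 85137/256
q^(5)(0) = -3405375/1024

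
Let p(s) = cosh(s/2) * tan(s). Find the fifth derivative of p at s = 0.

341/16

Multiply the two series term by term and collect like powers.
From the series, [s^5] p = 341/1920; multiply by 5! = 120 to get 341/16.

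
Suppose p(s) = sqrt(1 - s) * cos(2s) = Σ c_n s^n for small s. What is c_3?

15/16

Write out both Maclaurin series and multiply, keeping only the needed powers.
[s^0] = 1;  [s^1] = -1/2;  [s^2] = -17/8;  [s^3] = 15/16.
So c_3 = p′′′(0)/3! = 15/16.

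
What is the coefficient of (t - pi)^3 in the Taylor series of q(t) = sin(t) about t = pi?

[(t - pi)^0] = 0;  [(t - pi)^1] = -1;  [(t - pi)^2] = 0;  [(t - pi)^3] = 1/6.

1/6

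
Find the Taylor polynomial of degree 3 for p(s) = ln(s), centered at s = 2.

(s - 2)^3/24 - (s - 2)^2/8 + (s - 2)/2 + ln(2)

[(s - 2)^0] = ln(2);  [(s - 2)^1] = 1/2;  [(s - 2)^2] = -1/8;  [(s - 2)^3] = 1/24.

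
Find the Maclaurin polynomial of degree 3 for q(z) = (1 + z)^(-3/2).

[z^0] = 1;  [z^1] = -3/2;  [z^2] = 15/8;  [z^3] = -35/16.

-35*z^3/16 + 15*z^2/8 - 3*z/2 + 1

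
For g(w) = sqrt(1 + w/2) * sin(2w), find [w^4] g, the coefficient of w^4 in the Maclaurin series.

Write out both Maclaurin series and multiply, keeping only the needed powers.
g(0) = 0
g′(0) = 2
g′′(0) = 1
g′′′(0) = -67/8
g^(4)(0) = -61/8
So c_4 = g^(4)(0)/4! = -61/192.

-61/192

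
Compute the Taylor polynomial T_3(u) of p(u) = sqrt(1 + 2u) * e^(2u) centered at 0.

Take the Cauchy product of the two expansions.
p(0) = 1
p′(0) = 3
p′′(0) = 7
p′′′(0) = 17

17*u^3/6 + 7*u^2/2 + 3*u + 1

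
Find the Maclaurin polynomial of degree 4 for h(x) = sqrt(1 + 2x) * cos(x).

Multiply the two series term by term and collect like powers.
[x^0] = 1;  [x^1] = 1;  [x^2] = -1;  [x^3] = 0;  [x^4] = -1/3.

-x^4/3 - x^2 + x + 1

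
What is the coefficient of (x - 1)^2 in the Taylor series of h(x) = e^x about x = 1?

e/2

h(1) = e
h′(1) = e
h′′(1) = e
So c_2 = h′′(1)/2! = e/2.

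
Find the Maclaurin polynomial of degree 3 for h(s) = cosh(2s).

2*s^2 + 1

[s^0] = 1;  [s^1] = 0;  [s^2] = 2;  [s^3] = 0.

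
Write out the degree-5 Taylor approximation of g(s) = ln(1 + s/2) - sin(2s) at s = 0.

Combine the two series term by term.

-25*s^5/96 - s^4/64 + 11*s^3/8 - s^2/8 - 3*s/2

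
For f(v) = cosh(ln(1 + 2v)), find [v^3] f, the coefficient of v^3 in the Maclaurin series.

Let u equal the inner series; expand the outer function in u and truncate.
f(0) = 1
f′(0) = 0
f′′(0) = 4
f′′′(0) = -24

-4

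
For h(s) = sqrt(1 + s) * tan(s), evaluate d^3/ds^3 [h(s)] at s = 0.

Take the Cauchy product of the two expansions.
The coefficient of s^3 in the expansion is 5/24, so h′′′(0) = 3! * (5/24) = 5/4.

5/4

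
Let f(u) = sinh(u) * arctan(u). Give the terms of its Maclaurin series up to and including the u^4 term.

-u^4/6 + u^2

Write out both Maclaurin series and multiply, keeping only the needed powers.
f(0) = 0
f′(0) = 0
f′′(0) = 2
f′′′(0) = 0
f^(4)(0) = -4
Then c_k = f^(k)(0)/k! gives each Taylor coefficient.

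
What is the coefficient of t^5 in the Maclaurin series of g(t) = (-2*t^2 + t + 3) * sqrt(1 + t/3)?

-11/2304

Distribute the polynomial across the series and collect like powers.
[t^0] = 3;  [t^1] = 3/2;  [t^2] = -15/8;  [t^3] = -49/144;  [t^4] = 11/384;  [t^5] = -11/2304.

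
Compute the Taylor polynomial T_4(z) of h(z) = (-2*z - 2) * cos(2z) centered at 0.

-4*z^4/3 + 4*z^3 + 4*z^2 - 2*z - 2

Shift and add copies of the series according to the polynomial's terms.
h(0) = -2
h′(0) = -2
h′′(0) = 8
h′′′(0) = 24
h^(4)(0) = -32
The Taylor polynomial is Σ h^(k)(0)/k! · z^k.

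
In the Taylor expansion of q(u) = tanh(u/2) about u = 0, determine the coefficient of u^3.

Apply the Taylor formula c_k = f^(k)(a)/k!.

-1/24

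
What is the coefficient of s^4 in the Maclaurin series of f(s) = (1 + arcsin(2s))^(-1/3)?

Substitute the inner expansion into the outer series and collect powers.
f(0) = 1
f′(0) = -2/3
f′′(0) = 16/9
f′′′(0) = -296/27
f^(4)(0) = 6784/81

848/243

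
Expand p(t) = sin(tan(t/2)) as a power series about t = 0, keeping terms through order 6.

Plug the Maclaurin series of the inner function into that of the outer and collect terms.
[t^0] = 0;  [t^1] = 1/2;  [t^2] = 0;  [t^3] = 1/48;  [t^4] = 0;  [t^5] = -1/1280;  [t^6] = 0.

-t^5/1280 + t^3/48 + t/2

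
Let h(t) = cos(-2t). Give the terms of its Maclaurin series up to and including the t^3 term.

1 - 2*t^2

h(0) = 1
h′(0) = 0
h′′(0) = -4
h′′′(0) = 0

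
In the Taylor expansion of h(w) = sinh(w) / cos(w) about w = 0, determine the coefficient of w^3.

Divide the numerator series by the denominator series (power-series long division).

2/3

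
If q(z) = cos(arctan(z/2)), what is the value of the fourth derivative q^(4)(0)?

Let u equal the inner series; expand the outer function in u and truncate.
The coefficient of z^4 in the expansion is 3/128, so q^(4)(0) = 4! * (3/128) = 9/16.

9/16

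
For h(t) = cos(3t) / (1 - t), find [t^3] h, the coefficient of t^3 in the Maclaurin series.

Write out both Maclaurin series and multiply, keeping only the needed powers.
h(0) = 1
h′(0) = 1
h′′(0) = -7
h′′′(0) = -21

-7/2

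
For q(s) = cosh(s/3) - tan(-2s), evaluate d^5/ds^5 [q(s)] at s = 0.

Add the two expansions coefficient-wise.
From the series, [s^5] q = 64/15; multiply by 5! = 120 to get 512.

512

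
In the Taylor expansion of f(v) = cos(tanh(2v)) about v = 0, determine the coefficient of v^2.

Let u equal the inner series; expand the outer function in u and truncate.
f(0) = 1
f′(0) = 0
f′′(0) = -4
Then c_k = f^(k)(0)/k! gives each Taylor coefficient.

-2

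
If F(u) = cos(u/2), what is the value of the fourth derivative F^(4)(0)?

1/16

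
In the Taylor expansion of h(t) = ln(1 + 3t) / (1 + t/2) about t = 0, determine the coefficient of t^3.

12

Write out both Maclaurin series and multiply, keeping only the needed powers.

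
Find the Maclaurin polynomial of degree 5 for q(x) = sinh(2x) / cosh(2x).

Invert the denominator's series and multiply.
[x^0] = 0;  [x^1] = 2;  [x^2] = 0;  [x^3] = -8/3;  [x^4] = 0;  [x^5] = 64/15.

64*x^5/15 - 8*x^3/3 + 2*x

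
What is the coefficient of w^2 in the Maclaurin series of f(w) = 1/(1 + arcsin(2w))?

Plug the Maclaurin series of the inner function into that of the outer and collect terms.
So c_2 = f′′(0)/2! = 4.

4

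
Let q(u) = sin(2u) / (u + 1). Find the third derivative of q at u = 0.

Use 1/(1 - r) = Σ r^k on the denominator, then take the Cauchy product.
From the series, [u^3] q = 2/3; multiply by 3! = 6 to get 4.

4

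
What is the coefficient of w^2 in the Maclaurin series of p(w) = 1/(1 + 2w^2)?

-2

p(0) = 1
p′(0) = 0
p′′(0) = -4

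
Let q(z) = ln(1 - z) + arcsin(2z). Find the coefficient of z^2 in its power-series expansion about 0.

-1/2

Add the two expansions coefficient-wise.
q(0) = 0
q′(0) = 1
q′′(0) = -1
Then c_k = q^(k)(0)/k! gives each Taylor coefficient.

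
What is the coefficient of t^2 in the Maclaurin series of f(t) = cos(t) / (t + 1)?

Use 1/(1 - r) = Σ r^k on the denominator, then take the Cauchy product.
f(0) = 1
f′(0) = -1
f′′(0) = 1
So c_2 = f′′(0)/2! = 1/2.

1/2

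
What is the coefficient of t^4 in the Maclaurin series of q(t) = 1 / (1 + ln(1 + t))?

Write 1/(1+u) = 1 - u + u^2 - u^3 + ... and substitute the series for u.

11/3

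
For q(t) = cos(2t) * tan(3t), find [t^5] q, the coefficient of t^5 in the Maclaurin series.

Take the Cauchy product of the two expansions.
q(0) = 0
q′(0) = 3
q′′(0) = 0
q′′′(0) = 18
q^(4)(0) = 0
q^(5)(0) = 1968
Then c_k = q^(k)(0)/k! gives each Taylor coefficient.

82/5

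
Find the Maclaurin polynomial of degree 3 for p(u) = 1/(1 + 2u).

-8*u^3 + 4*u^2 - 2*u + 1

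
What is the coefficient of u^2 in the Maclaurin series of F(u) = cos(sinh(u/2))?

Plug the Maclaurin series of the inner function into that of the outer and collect terms.
F(0) = 1
F′(0) = 0
F′′(0) = -1/4

-1/8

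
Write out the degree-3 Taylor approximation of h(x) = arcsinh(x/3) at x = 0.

Differentiate repeatedly and evaluate at the center.

-x^3/162 + x/3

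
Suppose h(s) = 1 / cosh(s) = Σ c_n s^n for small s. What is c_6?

-61/720

Invert the denominator's series and multiply.
h(0) = 1
h′(0) = 0
h′′(0) = -1
h′′′(0) = 0
h^(4)(0) = 5
h^(5)(0) = 0
h^(6)(0) = -61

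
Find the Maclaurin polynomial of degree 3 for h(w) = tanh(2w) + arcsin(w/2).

Combine the two series term by term.
h(0) = 0
h′(0) = 5/2
h′′(0) = 0
h′′′(0) = -127/8

-127*w^3/48 + 5*w/2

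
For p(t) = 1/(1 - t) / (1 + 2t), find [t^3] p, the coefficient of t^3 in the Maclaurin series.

Multiply the two series term by term and collect like powers.
[t^0] = 1;  [t^1] = -1;  [t^2] = 3;  [t^3] = -5.

-5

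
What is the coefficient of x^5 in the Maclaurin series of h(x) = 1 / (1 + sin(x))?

Use the geometric series for the reciprocal, then substitute.
h(0) = 1
h′(0) = -1
h′′(0) = 2
h′′′(0) = -5
h^(4)(0) = 16
h^(5)(0) = -61

-61/120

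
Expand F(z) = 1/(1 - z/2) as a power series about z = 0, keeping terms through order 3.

z^3/8 + z^2/4 + z/2 + 1

Compute the successive derivatives at the expansion point and divide by k!.
F(0) = 1
F′(0) = 1/2
F′′(0) = 1/2
F′′′(0) = 3/4
The Taylor polynomial is Σ F^(k)(0)/k! · z^k.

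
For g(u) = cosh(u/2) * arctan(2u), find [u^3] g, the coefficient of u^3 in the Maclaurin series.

Write out both Maclaurin series and multiply, keeping only the needed powers.
[u^0] = 0;  [u^1] = 2;  [u^2] = 0;  [u^3] = -29/12.

-29/12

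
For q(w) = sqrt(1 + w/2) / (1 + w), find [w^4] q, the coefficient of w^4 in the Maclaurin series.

Expand each factor separately, then convolve coefficients.
So c_4 = q^(4)(0)/4! = 1451/2048.

1451/2048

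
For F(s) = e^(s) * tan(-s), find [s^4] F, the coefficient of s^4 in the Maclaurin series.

Multiply the two series term by term and collect like powers.
F(0) = 0
F′(0) = -1
F′′(0) = -2
F′′′(0) = -5
F^(4)(0) = -12
So c_4 = F^(4)(0)/4! = -1/2.

-1/2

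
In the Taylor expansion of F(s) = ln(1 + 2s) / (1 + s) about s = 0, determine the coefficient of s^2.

-4

Take the Cauchy product of the two expansions.
[s^0] = 0;  [s^1] = 2;  [s^2] = -4.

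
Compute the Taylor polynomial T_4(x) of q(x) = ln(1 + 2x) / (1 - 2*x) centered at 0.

28*x^4/3 + 20*x^3/3 + 2*x^2 + 2*x

Expand 1/(denominator) as a geometric series and multiply by the numerator's series.
q(0) = 0
q′(0) = 2
q′′(0) = 4
q′′′(0) = 40
q^(4)(0) = 224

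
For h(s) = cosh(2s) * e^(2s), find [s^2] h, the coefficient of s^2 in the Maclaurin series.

Multiply the two series term by term and collect like powers.
h(0) = 1
h′(0) = 2
h′′(0) = 8
So c_2 = h′′(0)/2! = 4.

4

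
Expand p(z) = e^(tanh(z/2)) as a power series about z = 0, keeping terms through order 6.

97*z^6/46080 - z^5/1280 - 7*z^4/384 - z^3/48 + z^2/8 + z/2 + 1

Let u equal the inner series; expand the outer function in u and truncate.
p(0) = 1
p′(0) = 1/2
p′′(0) = 1/4
p′′′(0) = -1/8
p^(4)(0) = -7/16
p^(5)(0) = -3/32
p^(6)(0) = 97/64
Then c_k = p^(k)(0)/k! gives each Taylor coefficient.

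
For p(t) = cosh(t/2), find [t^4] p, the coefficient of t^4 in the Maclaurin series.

1/384

[t^0] = 1;  [t^1] = 0;  [t^2] = 1/8;  [t^3] = 0;  [t^4] = 1/384.
So c_4 = p^(4)(0)/4! = 1/384.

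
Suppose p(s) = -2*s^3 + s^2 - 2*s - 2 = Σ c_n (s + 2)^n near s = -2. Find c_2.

p(-2) = 22
p′(-2) = -30
p′′(-2) = 26
So c_2 = p′′(-2)/2! = 13.

13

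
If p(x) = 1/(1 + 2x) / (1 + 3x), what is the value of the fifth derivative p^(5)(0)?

Multiply the two series term by term and collect like powers.
The coefficient of x^5 in the expansion is -665, so p^(5)(0) = 5! * (-665) = -79800.

-79800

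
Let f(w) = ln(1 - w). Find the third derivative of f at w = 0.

The coefficient of w^3 in the expansion is -1/3, so f′′′(0) = 3! * (-1/3) = -2.

-2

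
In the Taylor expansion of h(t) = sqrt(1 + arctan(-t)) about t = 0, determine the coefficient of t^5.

Let u equal the inner series; expand the outer function in u and truncate.
h(0) = 1
h′(0) = -1/2
h′′(0) = -1/4
h′′′(0) = 5/8
h^(4)(0) = 17/16
h^(5)(0) = -249/32
Then c_k = h^(k)(0)/k! gives each Taylor coefficient.

-83/1280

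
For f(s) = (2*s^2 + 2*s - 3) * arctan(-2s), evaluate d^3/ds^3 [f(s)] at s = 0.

-72

Shift and add copies of the series according to the polynomial's terms.
The coefficient of s^3 in the expansion is -12, so f′′′(0) = 3! * (-12) = -72.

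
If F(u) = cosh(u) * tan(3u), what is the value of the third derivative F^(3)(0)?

Write out both Maclaurin series and multiply, keeping only the needed powers.
From the series, [u^3] F = 21/2; multiply by 3! = 6 to get 63.

63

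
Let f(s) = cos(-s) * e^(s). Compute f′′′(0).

Multiply the two series term by term and collect like powers.
The coefficient of s^3 in the expansion is -1/3, so f′′′(0) = 3! * (-1/3) = -2.

-2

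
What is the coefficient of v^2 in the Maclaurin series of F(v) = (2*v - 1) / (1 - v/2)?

3/4

Distribute the polynomial across the series and collect like powers.
[v^0] = -1;  [v^1] = 3/2;  [v^2] = 3/4.
So c_2 = F′′(0)/2! = 3/4.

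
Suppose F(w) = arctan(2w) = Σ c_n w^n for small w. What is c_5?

[w^0] = 0;  [w^1] = 2;  [w^2] = 0;  [w^3] = -8/3;  [w^4] = 0;  [w^5] = 32/5.

32/5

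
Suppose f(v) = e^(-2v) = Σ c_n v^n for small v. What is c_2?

2

f(0) = 1
f′(0) = -2
f′′(0) = 4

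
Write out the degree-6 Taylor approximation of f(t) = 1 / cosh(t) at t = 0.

-61*t^6/720 + 5*t^4/24 - t^2/2 + 1

Invert the denominator's series and multiply.
f(0) = 1
f′(0) = 0
f′′(0) = -1
f′′′(0) = 0
f^(4)(0) = 5
f^(5)(0) = 0
f^(6)(0) = -61
The Taylor polynomial is Σ f^(k)(0)/k! · t^k.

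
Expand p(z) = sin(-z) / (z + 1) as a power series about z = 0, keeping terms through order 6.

101*z^6/120 - 101*z^5/120 + 5*z^4/6 - 5*z^3/6 + z^2 - z

Use 1/(1 - r) = Σ r^k on the denominator, then take the Cauchy product.
[z^0] = 0;  [z^1] = -1;  [z^2] = 1;  [z^3] = -5/6;  [z^4] = 5/6;  [z^5] = -101/120;  [z^6] = 101/120.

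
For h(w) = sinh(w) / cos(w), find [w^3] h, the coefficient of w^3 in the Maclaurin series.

2/3

Write the quotient as an unknown series and match coefficients against numerator = denominator · series.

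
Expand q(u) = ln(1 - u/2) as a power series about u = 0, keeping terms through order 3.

-u^3/24 - u^2/8 - u/2

Compute the successive derivatives at the expansion point and divide by k!.
q(0) = 0
q′(0) = -1/2
q′′(0) = -1/4
q′′′(0) = -1/4
The Taylor polynomial is Σ q^(k)(0)/k! · u^k.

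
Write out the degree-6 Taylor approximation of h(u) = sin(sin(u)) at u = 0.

u^5/10 - u^3/3 + u

Let u equal the inner series; expand the outer function in u and truncate.
h(0) = 0
h′(0) = 1
h′′(0) = 0
h′′′(0) = -2
h^(4)(0) = 0
h^(5)(0) = 12
h^(6)(0) = 0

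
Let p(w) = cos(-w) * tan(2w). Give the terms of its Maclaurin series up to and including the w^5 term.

181*w^5/60 + 5*w^3/3 + 2*w

Take the Cauchy product of the two expansions.
p(0) = 0
p′(0) = 2
p′′(0) = 0
p′′′(0) = 10
p^(4)(0) = 0
p^(5)(0) = 362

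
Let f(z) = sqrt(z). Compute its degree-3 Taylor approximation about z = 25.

(z - 25)^3/50000 - (z - 25)^2/1000 + (z - 25)/10 + 5

f(25) = 5
f′(25) = 1/10
f′′(25) = -1/500
f′′′(25) = 3/25000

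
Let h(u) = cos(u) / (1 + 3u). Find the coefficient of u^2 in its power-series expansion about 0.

17/2

Expand each factor separately, then convolve coefficients.
h(0) = 1
h′(0) = -3
h′′(0) = 17
So c_2 = h′′(0)/2! = 17/2.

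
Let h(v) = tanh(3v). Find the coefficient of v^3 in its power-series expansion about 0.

h(0) = 0
h′(0) = 3
h′′(0) = 0
h′′′(0) = -54

-9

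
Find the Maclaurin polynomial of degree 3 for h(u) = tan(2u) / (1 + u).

Multiply the two series term by term and collect like powers.
[u^0] = 0;  [u^1] = 2;  [u^2] = -2;  [u^3] = 14/3.

14*u^3/3 - 2*u^2 + 2*u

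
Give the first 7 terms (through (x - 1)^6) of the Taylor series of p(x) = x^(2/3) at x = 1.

-91*(x - 1)^6/6561 + 14*(x - 1)^5/729 - 7*(x - 1)^4/243 + 4*(x - 1)^3/81 - (x - 1)^2/9 + 2*(x - 1)/3 + 1

Apply the Taylor formula c_k = f^(k)(a)/k!.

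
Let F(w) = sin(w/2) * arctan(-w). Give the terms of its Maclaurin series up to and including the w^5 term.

Take the Cauchy product of the two expansions.
F(0) = 0
F′(0) = 0
F′′(0) = -1
F′′′(0) = 0
F^(4)(0) = 9/2
F^(5)(0) = 0
Then c_k = F^(k)(0)/k! gives each Taylor coefficient.

3*w^4/16 - w^2/2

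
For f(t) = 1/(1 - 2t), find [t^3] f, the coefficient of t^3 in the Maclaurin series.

f(0) = 1
f′(0) = 2
f′′(0) = 8
f′′′(0) = 48
So c_3 = f′′′(0)/3! = 8.

8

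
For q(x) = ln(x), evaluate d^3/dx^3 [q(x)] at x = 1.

Differentiate repeatedly and evaluate at the center.
The coefficient of (x - 1)^3 in the expansion is 1/3, so q′′′(1) = 3! * (1/3) = 2.

2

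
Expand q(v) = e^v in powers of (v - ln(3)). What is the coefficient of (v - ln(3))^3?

q(ln(3)) = 3
q′(ln(3)) = 3
q′′(ln(3)) = 3
q′′′(ln(3)) = 3
So c_3 = q′′′(ln(3))/3! = 1/2.

1/2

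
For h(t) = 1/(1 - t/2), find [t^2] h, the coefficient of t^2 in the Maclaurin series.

h(0) = 1
h′(0) = 1/2
h′′(0) = 1/2
The Taylor polynomial is Σ h^(k)(0)/k! · t^k.

1/4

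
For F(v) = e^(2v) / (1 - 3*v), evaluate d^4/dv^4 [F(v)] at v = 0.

3784

Multiply the numerator's expansion by the denominator's geometric series.
The coefficient of v^4 in the expansion is 473/3, so F^(4)(0) = 4! * (473/3) = 3784.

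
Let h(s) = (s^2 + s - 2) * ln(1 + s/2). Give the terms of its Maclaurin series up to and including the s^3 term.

7*s^3/24 + 3*s^2/4 - s

Multiply each power in the prefactor through the base expansion.
h(0) = 0
h′(0) = -1
h′′(0) = 3/2
h′′′(0) = 7/4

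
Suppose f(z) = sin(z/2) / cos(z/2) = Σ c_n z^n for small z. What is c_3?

Divide the numerator series by the denominator series (power-series long division).
So c_3 = f′′′(0)/3! = 1/24.

1/24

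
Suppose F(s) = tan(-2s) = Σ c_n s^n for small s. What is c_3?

-8/3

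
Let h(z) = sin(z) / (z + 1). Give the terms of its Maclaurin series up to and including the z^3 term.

Expand 1/(denominator) as a geometric series and multiply by the numerator's series.

5*z^3/6 - z^2 + z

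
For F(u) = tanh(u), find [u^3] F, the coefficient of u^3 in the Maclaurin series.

-1/3

F(0) = 0
F′(0) = 1
F′′(0) = 0
F′′′(0) = -2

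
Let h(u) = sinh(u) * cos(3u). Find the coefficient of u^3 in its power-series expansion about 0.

-13/3

Write out both Maclaurin series and multiply, keeping only the needed powers.
h(0) = 0
h′(0) = 1
h′′(0) = 0
h′′′(0) = -26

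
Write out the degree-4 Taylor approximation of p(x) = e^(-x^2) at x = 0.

x^4/2 - x^2 + 1

[x^0] = 1;  [x^1] = 0;  [x^2] = -1;  [x^3] = 0;  [x^4] = 1/2.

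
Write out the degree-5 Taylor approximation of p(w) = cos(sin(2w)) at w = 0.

Let u equal the inner series; expand the outer function in u and truncate.
p(0) = 1
p′(0) = 0
p′′(0) = -4
p′′′(0) = 0
p^(4)(0) = 80
p^(5)(0) = 0

10*w^4/3 - 2*w^2 + 1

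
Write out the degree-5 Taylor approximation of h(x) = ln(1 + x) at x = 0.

x^5/5 - x^4/4 + x^3/3 - x^2/2 + x

[x^0] = 0;  [x^1] = 1;  [x^2] = -1/2;  [x^3] = 1/3;  [x^4] = -1/4;  [x^5] = 1/5.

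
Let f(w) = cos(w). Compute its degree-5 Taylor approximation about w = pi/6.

-(w - pi/6)^5/240 + sqrt(3)*(w - pi/6)^4/48 + (w - pi/6)^3/12 - sqrt(3)*(w - pi/6)^2/4 - (w - pi/6)/2 + sqrt(3)/2

f(pi/6) = sqrt(3)/2
f′(pi/6) = -1/2
f′′(pi/6) = -sqrt(3)/2
f′′′(pi/6) = 1/2
f^(4)(pi/6) = sqrt(3)/2
f^(5)(pi/6) = -1/2
The Taylor polynomial is Σ f^(k)(pi/6)/k! · (w - pi/6)^k.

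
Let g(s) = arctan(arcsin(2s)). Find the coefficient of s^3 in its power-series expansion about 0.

-4/3

Compose series: expand the inner function first, then feed it into the outer expansion.
g(0) = 0
g′(0) = 2
g′′(0) = 0
g′′′(0) = -8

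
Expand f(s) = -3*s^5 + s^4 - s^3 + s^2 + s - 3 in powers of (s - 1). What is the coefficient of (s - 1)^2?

Differentiate repeatedly and evaluate at the center.

-26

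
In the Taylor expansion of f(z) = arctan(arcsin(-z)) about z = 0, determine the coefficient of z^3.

Plug the Maclaurin series of the inner function into that of the outer and collect terms.

1/6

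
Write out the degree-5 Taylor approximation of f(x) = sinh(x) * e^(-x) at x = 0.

Expand each factor separately, then convolve coefficients.
[x^0] = 0;  [x^1] = 1;  [x^2] = -1;  [x^3] = 2/3;  [x^4] = -1/3;  [x^5] = 2/15.

2*x^5/15 - x^4/3 + 2*x^3/3 - x^2 + x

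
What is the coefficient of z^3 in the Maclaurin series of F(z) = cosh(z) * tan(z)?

Multiply the two series term by term and collect like powers.
So c_3 = F′′′(0)/3! = 5/6.

5/6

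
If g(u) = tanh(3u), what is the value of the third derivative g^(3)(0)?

-54

Differentiate repeatedly and evaluate at the center.
The coefficient of u^3 in the expansion is -9, so g′′′(0) = 3! * (-9) = -54.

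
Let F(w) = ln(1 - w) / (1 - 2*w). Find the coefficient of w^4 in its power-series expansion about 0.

Use 1/(1 - r) = Σ r^k on the denominator, then take the Cauchy product.
[w^0] = 0;  [w^1] = -1;  [w^2] = -5/2;  [w^3] = -16/3;  [w^4] = -131/12.
So c_4 = F^(4)(0)/4! = -131/12.

-131/12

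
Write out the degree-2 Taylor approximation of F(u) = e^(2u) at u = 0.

Apply the Taylor formula c_k = f^(k)(a)/k!.
[u^0] = 1;  [u^1] = 2;  [u^2] = 2.

2*u^2 + 2*u + 1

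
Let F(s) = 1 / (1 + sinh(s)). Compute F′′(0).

Write 1/(1+u) = 1 - u + u^2 - u^3 + ... and substitute the series for u.
From the series, [s^2] F = 1; multiply by 2! = 2 to get 2.

2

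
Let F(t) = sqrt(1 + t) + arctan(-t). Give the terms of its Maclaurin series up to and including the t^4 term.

Expand each term separately and add.
F(0) = 1
F′(0) = -1/2
F′′(0) = -1/4
F′′′(0) = 19/8
F^(4)(0) = -15/16

-5*t^4/128 + 19*t^3/48 - t^2/8 - t/2 + 1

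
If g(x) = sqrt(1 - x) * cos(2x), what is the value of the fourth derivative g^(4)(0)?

Multiply the two series term by term and collect like powers.
From the series, [x^4] g = 337/384; multiply by 4! = 24 to get 337/16.

337/16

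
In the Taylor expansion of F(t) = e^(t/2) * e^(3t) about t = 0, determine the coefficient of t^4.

Write out both Maclaurin series and multiply, keeping only the needed powers.
F(0) = 1
F′(0) = 7/2
F′′(0) = 49/4
F′′′(0) = 343/8
F^(4)(0) = 2401/16

2401/384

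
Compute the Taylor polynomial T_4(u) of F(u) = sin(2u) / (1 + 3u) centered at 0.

-50*u^4 + 50*u^3/3 - 6*u^2 + 2*u

Multiply the two series term by term and collect like powers.
F(0) = 0
F′(0) = 2
F′′(0) = -12
F′′′(0) = 100
F^(4)(0) = -1200
The Taylor polynomial is Σ F^(k)(0)/k! · u^k.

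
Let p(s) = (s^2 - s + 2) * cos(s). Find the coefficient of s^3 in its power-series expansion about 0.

1/2

Distribute the polynomial across the series and collect like powers.
[s^0] = 2;  [s^1] = -1;  [s^2] = 0;  [s^3] = 1/2.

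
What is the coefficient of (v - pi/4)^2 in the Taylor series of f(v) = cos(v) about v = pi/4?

-sqrt(2)/4

Compute the successive derivatives at the expansion point and divide by k!.
[(v - pi/4)^0] = sqrt(2)/2;  [(v - pi/4)^1] = -sqrt(2)/2;  [(v - pi/4)^2] = -sqrt(2)/4.
So c_2 = f′′(pi/4)/2! = -sqrt(2)/4.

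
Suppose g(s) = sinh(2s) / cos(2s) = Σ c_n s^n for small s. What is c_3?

Invert the denominator's series and multiply.
[s^0] = 0;  [s^1] = 2;  [s^2] = 0;  [s^3] = 16/3.
So c_3 = g′′′(0)/3! = 16/3.

16/3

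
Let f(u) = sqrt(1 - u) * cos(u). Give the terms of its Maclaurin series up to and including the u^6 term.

Multiply the two series term by term and collect like powers.

-349*u^6/46080 - 13*u^5/768 + 25*u^4/384 + 3*u^3/16 - 5*u^2/8 - u/2 + 1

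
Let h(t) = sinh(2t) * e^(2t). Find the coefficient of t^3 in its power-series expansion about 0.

Expand each factor separately, then convolve coefficients.
[t^0] = 0;  [t^1] = 2;  [t^2] = 4;  [t^3] = 16/3.
So c_3 = h′′′(0)/3! = 16/3.

16/3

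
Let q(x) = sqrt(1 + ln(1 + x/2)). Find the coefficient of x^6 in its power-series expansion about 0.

Compose series: expand the inner function first, then feed it into the outer expansion.

-22819/2949120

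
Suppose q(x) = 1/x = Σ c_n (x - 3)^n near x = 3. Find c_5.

-1/729

q(3) = 1/3
q′(3) = -1/9
q′′(3) = 2/27
q′′′(3) = -2/27
q^(4)(3) = 8/81
q^(5)(3) = -40/243
Then c_k = q^(k)(3)/k! gives each Taylor coefficient.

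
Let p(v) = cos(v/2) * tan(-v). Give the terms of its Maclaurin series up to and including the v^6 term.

-181*v^5/1920 - 5*v^3/24 - v

Expand each factor separately, then convolve coefficients.
p(0) = 0
p′(0) = -1
p′′(0) = 0
p′′′(0) = -5/4
p^(4)(0) = 0
p^(5)(0) = -181/16
p^(6)(0) = 0
Dividing each by k! gives the coefficients c_0, ..., c_6.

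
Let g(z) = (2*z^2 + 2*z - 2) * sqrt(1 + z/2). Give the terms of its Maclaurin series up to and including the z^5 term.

Distribute the polynomial across the series and collect like powers.
g(0) = -2
g′(0) = 3/2
g′′(0) = 41/8
g′′′(0) = 81/32
g^(4)(0) = -129/128
g^(5)(0) = 555/512

37*z^5/4096 - 43*z^4/1024 + 27*z^3/64 + 41*z^2/16 + 3*z/2 - 2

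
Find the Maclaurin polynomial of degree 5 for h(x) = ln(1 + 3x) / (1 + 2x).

Write out both Maclaurin series and multiply, keeping only the needed powers.

2091*x^5/10 - 321*x^4/4 + 30*x^3 - 21*x^2/2 + 3*x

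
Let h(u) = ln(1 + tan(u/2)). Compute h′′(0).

-1/4

Compose series: expand the inner function first, then feed it into the outer expansion.
The coefficient of u^2 in the expansion is -1/8, so h′′(0) = 2! * (-1/8) = -1/4.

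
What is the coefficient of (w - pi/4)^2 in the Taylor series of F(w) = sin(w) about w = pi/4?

-sqrt(2)/4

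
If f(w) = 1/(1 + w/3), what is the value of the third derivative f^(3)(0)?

-2/9

The coefficient of w^3 in the expansion is -1/27, so f′′′(0) = 3! * (-1/27) = -2/9.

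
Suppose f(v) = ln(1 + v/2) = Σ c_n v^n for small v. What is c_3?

1/24

Use the known series and substitute for the argument.
f(0) = 0
f′(0) = 1/2
f′′(0) = -1/4
f′′′(0) = 1/4
So c_3 = f′′′(0)/3! = 1/24.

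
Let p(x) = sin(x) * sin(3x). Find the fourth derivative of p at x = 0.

-120

Write out both Maclaurin series and multiply, keeping only the needed powers.
The coefficient of x^4 in the expansion is -5, so p^(4)(0) = 4! * (-5) = -120.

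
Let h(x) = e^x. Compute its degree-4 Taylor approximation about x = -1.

(x + 1)^4*e^(-1)/24 + (x + 1)^3*e^(-1)/6 + (x + 1)^2*e^(-1)/2 + (x + 1)*e^(-1) + e^(-1)

Apply the Taylor formula c_k = f^(k)(a)/k!.
h(-1) = e^(-1)
h′(-1) = e^(-1)
h′′(-1) = e^(-1)
h′′′(-1) = e^(-1)
h^(4)(-1) = e^(-1)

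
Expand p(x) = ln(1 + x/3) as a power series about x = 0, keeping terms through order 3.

p(0) = 0
p′(0) = 1/3
p′′(0) = -1/9
p′′′(0) = 2/27

x^3/81 - x^2/18 + x/3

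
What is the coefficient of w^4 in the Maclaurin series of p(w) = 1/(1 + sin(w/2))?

Substitute the inner expansion into the outer series and collect powers.

1/24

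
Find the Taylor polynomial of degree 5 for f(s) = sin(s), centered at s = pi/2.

(s - pi/2)^4/24 - (s - pi/2)^2/2 + 1

Apply the Taylor formula c_k = f^(k)(a)/k!.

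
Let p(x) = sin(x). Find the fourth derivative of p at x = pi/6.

From the series, [(x - pi/6)^4] p = 1/48; multiply by 4! = 24 to get 1/2.

1/2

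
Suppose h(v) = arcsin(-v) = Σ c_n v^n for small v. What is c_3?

c_3 = h′′′(0)/3! = -1/6.

-1/6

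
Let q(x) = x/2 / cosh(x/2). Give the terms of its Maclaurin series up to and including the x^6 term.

Divide the numerator series by the denominator series (power-series long division).
q(0) = 0
q′(0) = 1/2
q′′(0) = 0
q′′′(0) = -3/8
q^(4)(0) = 0
q^(5)(0) = 25/32
q^(6)(0) = 0
Dividing each by k! gives the coefficients c_0, ..., c_6.

5*x^5/768 - x^3/16 + x/2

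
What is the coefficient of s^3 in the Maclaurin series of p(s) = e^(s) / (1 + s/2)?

Take the Cauchy product of the two expansions.
p(0) = 1
p′(0) = 1/2
p′′(0) = 1/2
p′′′(0) = 1/4
So c_3 = p′′′(0)/3! = 1/24.

1/24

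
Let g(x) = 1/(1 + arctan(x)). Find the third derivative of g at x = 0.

Plug the Maclaurin series of the inner function into that of the outer and collect terms.
From the series, [x^3] g = -2/3; multiply by 3! = 6 to get -4.

-4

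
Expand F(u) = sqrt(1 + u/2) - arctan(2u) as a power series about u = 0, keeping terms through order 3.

Expand each term separately and add.

1027*u^3/384 - u^2/32 - 7*u/4 + 1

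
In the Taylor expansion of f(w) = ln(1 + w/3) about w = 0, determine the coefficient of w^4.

-1/324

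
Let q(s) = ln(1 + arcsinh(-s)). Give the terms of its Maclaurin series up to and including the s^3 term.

Plug the Maclaurin series of the inner function into that of the outer and collect terms.
q(0) = 0
q′(0) = -1
q′′(0) = -1
q′′′(0) = -1
The Taylor polynomial is Σ q^(k)(0)/k! · s^k.

-s^3/6 - s^2/2 - s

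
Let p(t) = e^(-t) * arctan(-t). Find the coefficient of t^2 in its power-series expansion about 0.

Write out both Maclaurin series and multiply, keeping only the needed powers.
So c_2 = p′′(0)/2! = 1.

1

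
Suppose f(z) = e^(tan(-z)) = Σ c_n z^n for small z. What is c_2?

Let u equal the inner series; expand the outer function in u and truncate.
[z^0] = 1;  [z^1] = -1;  [z^2] = 1/2.
So c_2 = f′′(0)/2! = 1/2.

1/2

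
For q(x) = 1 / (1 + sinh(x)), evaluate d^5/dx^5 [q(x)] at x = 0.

-181

Expand as Σ (-1)^k u^k with u equal to the inner function's series.
From the series, [x^5] q = -181/120; multiply by 5! = 120 to get -181.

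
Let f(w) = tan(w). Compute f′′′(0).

Use the known series and substitute for the argument.
From the series, [w^3] f = 1/3; multiply by 3! = 6 to get 2.

2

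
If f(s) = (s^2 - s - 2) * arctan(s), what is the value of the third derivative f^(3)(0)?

10

Multiply each power in the prefactor through the base expansion.
The coefficient of s^3 in the expansion is 5/3, so f′′′(0) = 3! * (5/3) = 10.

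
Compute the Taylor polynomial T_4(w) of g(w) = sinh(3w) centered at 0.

9*w^3/2 + 3*w

g(0) = 0
g′(0) = 3
g′′(0) = 0
g′′′(0) = 27
g^(4)(0) = 0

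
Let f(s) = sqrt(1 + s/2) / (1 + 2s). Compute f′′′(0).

Expand each factor separately, then convolve coefficients.
From the series, [s^3] f = -887/128; multiply by 3! = 6 to get -2661/64.

-2661/64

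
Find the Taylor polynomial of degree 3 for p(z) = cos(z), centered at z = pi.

(z - pi)^2/2 - 1

Compute the successive derivatives at the expansion point and divide by k!.
p(pi) = -1
p′(pi) = 0
p′′(pi) = 1
p′′′(pi) = 0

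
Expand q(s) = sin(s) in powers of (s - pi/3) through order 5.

(s - pi/3)^5/240 + sqrt(3)*(s - pi/3)^4/48 - (s - pi/3)^3/12 - sqrt(3)*(s - pi/3)^2/4 + (s - pi/3)/2 + sqrt(3)/2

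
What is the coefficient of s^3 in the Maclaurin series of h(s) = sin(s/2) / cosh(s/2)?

-1/12

Invert the denominator's series and multiply.
h(0) = 0
h′(0) = 1/2
h′′(0) = 0
h′′′(0) = -1/2
Then c_k = h^(k)(0)/k! gives each Taylor coefficient.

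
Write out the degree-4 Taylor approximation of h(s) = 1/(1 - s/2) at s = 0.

s^4/16 + s^3/8 + s^2/4 + s/2 + 1

h(0) = 1
h′(0) = 1/2
h′′(0) = 1/2
h′′′(0) = 3/4
h^(4)(0) = 3/2
Then c_k = h^(k)(0)/k! gives each Taylor coefficient.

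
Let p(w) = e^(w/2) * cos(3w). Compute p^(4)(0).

1081/16

Write out both Maclaurin series and multiply, keeping only the needed powers.
The coefficient of w^4 in the expansion is 1081/384, so p^(4)(0) = 4! * (1081/384) = 1081/16.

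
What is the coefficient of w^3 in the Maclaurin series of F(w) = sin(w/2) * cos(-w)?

Write out both Maclaurin series and multiply, keeping only the needed powers.
[w^0] = 0;  [w^1] = 1/2;  [w^2] = 0;  [w^3] = -13/48.

-13/48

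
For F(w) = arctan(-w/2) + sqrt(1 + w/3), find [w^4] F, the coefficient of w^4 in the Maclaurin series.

-5/10368

Expand each term separately and add.
[w^0] = 1;  [w^1] = -1/3;  [w^2] = -1/72;  [w^3] = 19/432;  [w^4] = -5/10368.
So c_4 = F^(4)(0)/4! = -5/10368.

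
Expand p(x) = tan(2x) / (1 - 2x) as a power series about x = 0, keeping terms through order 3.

32*x^3/3 + 4*x^2 + 2*x

Write out both Maclaurin series and multiply, keeping only the needed powers.
[x^0] = 0;  [x^1] = 2;  [x^2] = 4;  [x^3] = 32/3.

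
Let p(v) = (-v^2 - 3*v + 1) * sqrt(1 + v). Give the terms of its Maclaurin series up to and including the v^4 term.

-13*v^4/128 - v^3/16 - 21*v^2/8 - 5*v/2 + 1

Multiply each power in the prefactor through the base expansion.
p(0) = 1
p′(0) = -5/2
p′′(0) = -21/4
p′′′(0) = -3/8
p^(4)(0) = -39/16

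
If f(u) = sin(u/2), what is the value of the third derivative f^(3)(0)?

The coefficient of u^3 in the expansion is -1/48, so f′′′(0) = 3! * (-1/48) = -1/8.

-1/8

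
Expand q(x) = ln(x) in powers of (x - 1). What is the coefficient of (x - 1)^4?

q(1) = 0
q′(1) = 1
q′′(1) = -1
q′′′(1) = 2
q^(4)(1) = -6
Then c_k = q^(k)(1)/k! gives each Taylor coefficient.

-1/4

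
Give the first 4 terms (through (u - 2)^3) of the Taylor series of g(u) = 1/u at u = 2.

-(u - 2)^3/16 + (u - 2)^2/8 - (u - 2)/4 + 1/2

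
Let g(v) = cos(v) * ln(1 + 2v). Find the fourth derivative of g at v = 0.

Expand each factor separately, then convolve coefficients.
The coefficient of v^4 in the expansion is -3, so g^(4)(0) = 4! * (-3) = -72.

-72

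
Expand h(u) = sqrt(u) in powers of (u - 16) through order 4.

-5*(u - 16)^4/2097152 + (u - 16)^3/16384 - (u - 16)^2/512 + (u - 16)/8 + 4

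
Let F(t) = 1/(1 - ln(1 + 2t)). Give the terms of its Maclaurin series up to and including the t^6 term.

152*t^6/45 + 56*t^5/15 + 8*t^4/3 + 8*t^3/3 + 2*t^2 + 2*t + 1

Substitute the inner expansion into the outer series and collect powers.
F(0) = 1
F′(0) = 2
F′′(0) = 4
F′′′(0) = 16
F^(4)(0) = 64
F^(5)(0) = 448
F^(6)(0) = 2432
The Taylor polynomial is Σ F^(k)(0)/k! · t^k.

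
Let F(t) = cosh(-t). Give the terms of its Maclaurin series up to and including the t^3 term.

t^2/2 + 1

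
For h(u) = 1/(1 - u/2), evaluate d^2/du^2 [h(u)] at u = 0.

1/2

From the series, [u^2] h = 1/4; multiply by 2! = 2 to get 1/2.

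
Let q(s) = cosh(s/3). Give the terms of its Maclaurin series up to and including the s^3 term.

q(0) = 1
q′(0) = 0
q′′(0) = 1/9
q′′′(0) = 0

s^2/18 + 1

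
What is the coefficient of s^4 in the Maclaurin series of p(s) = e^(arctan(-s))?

Let u equal the inner series; expand the outer function in u and truncate.
[s^0] = 1;  [s^1] = -1;  [s^2] = 1/2;  [s^3] = 1/6;  [s^4] = -7/24.

-7/24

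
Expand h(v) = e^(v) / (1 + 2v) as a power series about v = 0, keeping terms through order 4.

233*v^4/24 - 29*v^3/6 + 5*v^2/2 - v + 1

Write out both Maclaurin series and multiply, keeping only the needed powers.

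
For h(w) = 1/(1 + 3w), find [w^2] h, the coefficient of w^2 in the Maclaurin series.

[w^0] = 1;  [w^1] = -3;  [w^2] = 9.
So c_2 = h′′(0)/2! = 9.

9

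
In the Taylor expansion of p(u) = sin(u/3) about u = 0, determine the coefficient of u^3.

-1/162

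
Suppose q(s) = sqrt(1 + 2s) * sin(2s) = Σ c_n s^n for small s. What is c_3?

-7/3

Write out both Maclaurin series and multiply, keeping only the needed powers.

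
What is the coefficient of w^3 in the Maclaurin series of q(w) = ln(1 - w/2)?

q(0) = 0
q′(0) = -1/2
q′′(0) = -1/4
q′′′(0) = -1/4
So c_3 = q′′′(0)/3! = -1/24.

-1/24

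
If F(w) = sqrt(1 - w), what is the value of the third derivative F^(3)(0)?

-3/8

The coefficient of w^3 in the expansion is -1/16, so F′′′(0) = 3! * (-1/16) = -3/8.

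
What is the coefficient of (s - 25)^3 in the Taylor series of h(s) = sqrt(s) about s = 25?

1/50000

Differentiate repeatedly and evaluate at the center.
h(25) = 5
h′(25) = 1/10
h′′(25) = -1/500
h′′′(25) = 3/25000
So c_3 = h′′′(25)/3! = 1/50000.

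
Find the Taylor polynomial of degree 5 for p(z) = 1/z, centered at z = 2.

-(z - 2)^5/64 + (z - 2)^4/32 - (z - 2)^3/16 + (z - 2)^2/8 - (z - 2)/4 + 1/2

p(2) = 1/2
p′(2) = -1/4
p′′(2) = 1/4
p′′′(2) = -3/8
p^(4)(2) = 3/4
p^(5)(2) = -15/8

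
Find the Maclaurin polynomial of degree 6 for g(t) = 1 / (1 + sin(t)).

17*t^6/45 - 61*t^5/120 + 2*t^4/3 - 5*t^3/6 + t^2 - t + 1

Use the geometric series for the reciprocal, then substitute.
[t^0] = 1;  [t^1] = -1;  [t^2] = 1;  [t^3] = -5/6;  [t^4] = 2/3;  [t^5] = -61/120;  [t^6] = 17/45.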